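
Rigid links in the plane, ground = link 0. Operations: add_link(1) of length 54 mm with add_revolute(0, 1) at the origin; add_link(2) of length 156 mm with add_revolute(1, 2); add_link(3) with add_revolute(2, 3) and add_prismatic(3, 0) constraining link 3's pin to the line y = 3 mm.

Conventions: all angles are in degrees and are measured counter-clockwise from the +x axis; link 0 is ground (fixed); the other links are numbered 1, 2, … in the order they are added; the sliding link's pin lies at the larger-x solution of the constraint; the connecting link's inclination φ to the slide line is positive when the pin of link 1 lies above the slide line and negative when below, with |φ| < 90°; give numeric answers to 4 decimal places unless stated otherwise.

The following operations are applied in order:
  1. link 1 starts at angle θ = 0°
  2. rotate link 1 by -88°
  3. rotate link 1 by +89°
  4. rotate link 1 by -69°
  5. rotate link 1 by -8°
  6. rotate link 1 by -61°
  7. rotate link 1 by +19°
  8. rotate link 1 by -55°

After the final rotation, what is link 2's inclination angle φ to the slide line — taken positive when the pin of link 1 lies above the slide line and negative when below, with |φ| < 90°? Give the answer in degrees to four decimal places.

geometry: r = 54 mm, L = 156 mm, e = 3 mm; θ starts at 0°
rotate link 1 by -88°: θ ← 0° -88° = -88°
rotate link 1 by +89°: θ ← -88° +89° = 1°
rotate link 1 by -69°: θ ← 1° -69° = -68°
rotate link 1 by -8°: θ ← -68° -8° = -76°
rotate link 1 by -61°: θ ← -76° -61° = -137°
rotate link 1 by +19°: θ ← -137° +19° = -118°
rotate link 1 by -55°: θ ← -118° -55° = -173°
h = r sin θ − e = -6.580945 − 3 = -9.580945
sin φ = h / L = -9.580945 / 156 = -0.06141631
φ = arcsin(-0.06141631) = -3.521111°

-3.5211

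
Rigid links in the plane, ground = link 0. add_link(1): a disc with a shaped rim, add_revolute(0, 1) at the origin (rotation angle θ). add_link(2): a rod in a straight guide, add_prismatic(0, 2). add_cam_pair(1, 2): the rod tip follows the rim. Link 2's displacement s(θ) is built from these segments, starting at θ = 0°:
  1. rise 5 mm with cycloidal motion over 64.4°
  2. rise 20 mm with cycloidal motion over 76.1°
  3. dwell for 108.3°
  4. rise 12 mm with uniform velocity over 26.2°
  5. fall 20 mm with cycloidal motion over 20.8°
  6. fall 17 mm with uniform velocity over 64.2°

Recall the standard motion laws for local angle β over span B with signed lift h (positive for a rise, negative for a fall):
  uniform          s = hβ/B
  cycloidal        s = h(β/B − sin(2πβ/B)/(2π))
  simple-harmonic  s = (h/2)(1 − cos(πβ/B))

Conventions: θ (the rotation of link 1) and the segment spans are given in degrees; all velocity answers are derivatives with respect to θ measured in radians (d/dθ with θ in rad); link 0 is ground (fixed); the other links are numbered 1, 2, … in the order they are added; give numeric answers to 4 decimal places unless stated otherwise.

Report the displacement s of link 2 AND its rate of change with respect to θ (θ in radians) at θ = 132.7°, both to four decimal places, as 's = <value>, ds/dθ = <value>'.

segment 1 (0° to 64.4°, cycloidal, h = 5) is passed completely: s = 0.0000 + (5) = 5.0000
θ = 132.7° falls in segment 2 (64.4° to 140.5°, cycloidal, h = 20): β = 132.7 − 64.4 = 68.3°, B = 76.1°; Δs = 20·(0.8975 − sin(2π·0.8975)/(2π)) = 19.8612; s = 5.0000 + 19.8612 = 24.8612
velocity in seg [64.4°–140.5°] (cycloidal), θ in radians: β = 68.3° = 1.1921 rad, B = 76.1° = 1.3282 rad; ds/dθ = (h/B)(1 − cos(2πβ/B)) = (20/1.3282)(1 − cos(2π·0.8975)) = 3.016167 mm/rad

s = 24.8612, ds/dθ = 3.0162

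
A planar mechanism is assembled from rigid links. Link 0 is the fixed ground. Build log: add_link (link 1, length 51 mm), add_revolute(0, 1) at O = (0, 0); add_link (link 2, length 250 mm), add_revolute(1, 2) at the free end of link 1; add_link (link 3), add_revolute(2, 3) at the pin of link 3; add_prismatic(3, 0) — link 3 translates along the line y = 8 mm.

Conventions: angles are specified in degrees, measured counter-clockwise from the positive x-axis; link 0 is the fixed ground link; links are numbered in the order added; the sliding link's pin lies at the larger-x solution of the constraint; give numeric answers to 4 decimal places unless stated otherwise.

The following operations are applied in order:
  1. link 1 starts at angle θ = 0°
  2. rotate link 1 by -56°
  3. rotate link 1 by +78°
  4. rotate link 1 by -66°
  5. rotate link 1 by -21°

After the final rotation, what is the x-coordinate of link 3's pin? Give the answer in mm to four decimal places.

geometry: r = 51 mm, L = 250 mm, e = 8 mm; θ starts at 0°
rotate link 1 by -56°: θ ← 0° -56° = -56°
rotate link 1 by +78°: θ ← -56° +78° = 22°
rotate link 1 by -66°: θ ← 22° -66° = -44°
rotate link 1 by -21°: θ ← -44° -21° = -65°
crank pin P = (r cos θ, r sin θ) = (21.553531, -46.221697)
h = r sin θ − e = -46.221697 − 8 = -54.221697
x = r cos θ + √(L² − h²) = 21.553531 + 244.049191 = 265.602722

265.6027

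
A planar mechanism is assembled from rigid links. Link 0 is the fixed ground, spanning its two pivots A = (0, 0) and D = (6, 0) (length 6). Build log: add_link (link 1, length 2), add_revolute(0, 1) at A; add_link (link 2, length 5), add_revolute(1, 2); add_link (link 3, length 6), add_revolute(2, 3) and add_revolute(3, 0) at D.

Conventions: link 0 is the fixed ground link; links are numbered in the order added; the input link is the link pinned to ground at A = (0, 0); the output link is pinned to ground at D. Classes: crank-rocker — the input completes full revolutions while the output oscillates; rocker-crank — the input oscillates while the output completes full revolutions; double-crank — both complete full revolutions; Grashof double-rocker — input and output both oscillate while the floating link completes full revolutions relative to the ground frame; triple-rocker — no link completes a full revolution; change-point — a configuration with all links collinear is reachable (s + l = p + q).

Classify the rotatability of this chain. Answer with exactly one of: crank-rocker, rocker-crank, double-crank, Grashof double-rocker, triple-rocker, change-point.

lengths: ground=6, input=2, coupler=5, output=6
sorted: s=2 (shortest), l=6 (longest), p+q=11
s + l = 8 vs p + q = 11
s + l < p + q (Grashof) with shortest = input link → crank-rocker

crank-rocker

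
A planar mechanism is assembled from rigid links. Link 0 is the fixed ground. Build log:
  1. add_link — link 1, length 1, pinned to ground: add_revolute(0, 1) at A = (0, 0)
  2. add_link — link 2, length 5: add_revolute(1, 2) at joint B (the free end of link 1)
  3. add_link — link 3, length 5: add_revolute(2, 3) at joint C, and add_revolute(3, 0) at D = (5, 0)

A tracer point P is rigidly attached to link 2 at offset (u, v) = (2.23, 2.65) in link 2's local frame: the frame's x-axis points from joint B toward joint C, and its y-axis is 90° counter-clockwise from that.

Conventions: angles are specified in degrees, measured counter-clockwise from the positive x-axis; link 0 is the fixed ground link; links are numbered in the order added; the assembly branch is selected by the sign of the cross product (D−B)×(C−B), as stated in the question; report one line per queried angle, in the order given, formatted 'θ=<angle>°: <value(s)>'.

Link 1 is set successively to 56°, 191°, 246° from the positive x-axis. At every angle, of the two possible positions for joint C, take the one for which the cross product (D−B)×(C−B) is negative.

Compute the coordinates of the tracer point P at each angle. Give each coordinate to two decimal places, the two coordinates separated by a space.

A=(0,0), D=(5.00,0)
θ=56°: B = A + 1.00·(cos56°, sin56°) = (0.5592, 0.8290)
θ=56°: |BD| = 4.5175
θ=56°: circle(B,5.00) ∩ circle(D,5.00): a=2.2588, h=4.4607
θ=56°:   candidates: C₊=(3.5982,4.7995) cross=20.151; C₋=(1.9610,-3.9704) cross=-20.151
θ=56°:   branch - wants cross < 0 → take C=(1.9610,-3.9704) (cross=-20.151)
θ=56°: ex = (C−B)/|BC| = (0.2804,-0.9599); ey = (0.9599,0.2804)
θ=56°: P = B + 2.23·ex + 2.65·ey = (3.7281,-0.5686)
θ=191°: B = A + 1.00·(cos191°, sin191°) = (-0.9816, -0.1908)
θ=191°: |BD| = 5.9847
θ=191°: circle(B,5.00) ∩ circle(D,5.00): a=2.9923, h=4.0057
θ=191°:   candidates: C₊=(1.8815,3.9083) cross=23.973; C₋=(2.1369,-4.0991) cross=-23.973
θ=191°:   branch - wants cross < 0 → take C=(2.1369,-4.0991) (cross=-23.973)
θ=191°: ex = (C−B)/|BC| = (0.6237,-0.7817); ey = (0.7817,0.6237)
θ=191°: P = B + 2.23·ex + 2.65·ey = (2.4806,-0.2811)
θ=246°: B = A + 1.00·(cos246°, sin246°) = (-0.4067, -0.9135)
θ=246°: |BD| = 5.4834
θ=246°: circle(B,5.00) ∩ circle(D,5.00): a=2.7417, h=4.1813
θ=246°:   candidates: C₊=(1.6000,3.6661) cross=22.928; C₋=(2.9932,-4.5796) cross=-22.928
θ=246°:   branch - wants cross < 0 → take C=(2.9932,-4.5796) (cross=-22.928)
θ=246°: ex = (C−B)/|BC| = (0.6800,-0.7332); ey = (0.7332,0.6800)
θ=246°: P = B + 2.23·ex + 2.65·ey = (3.0527,-0.7466)

θ=56°: 3.73 -0.57
θ=191°: 2.48 -0.28
θ=246°: 3.05 -0.75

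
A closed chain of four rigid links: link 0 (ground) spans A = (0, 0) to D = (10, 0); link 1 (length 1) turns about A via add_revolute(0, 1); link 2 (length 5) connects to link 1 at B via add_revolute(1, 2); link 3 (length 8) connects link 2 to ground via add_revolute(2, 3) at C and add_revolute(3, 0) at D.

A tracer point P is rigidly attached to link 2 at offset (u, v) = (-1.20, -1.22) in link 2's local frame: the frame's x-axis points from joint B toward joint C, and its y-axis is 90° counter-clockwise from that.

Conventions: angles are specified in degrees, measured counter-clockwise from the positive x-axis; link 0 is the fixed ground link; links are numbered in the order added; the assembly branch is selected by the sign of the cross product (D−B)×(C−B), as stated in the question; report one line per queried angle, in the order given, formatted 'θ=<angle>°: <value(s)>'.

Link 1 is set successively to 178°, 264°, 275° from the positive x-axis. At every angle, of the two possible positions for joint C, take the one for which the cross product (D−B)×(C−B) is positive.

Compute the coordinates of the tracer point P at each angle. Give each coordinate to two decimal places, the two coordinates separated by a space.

A=(0,0), D=(10.00,0)
θ=178°: B = A + 1.00·(cos178°, sin178°) = (-0.9994, 0.0349)
θ=178°: |BD| = 10.9994
θ=178°: circle(B,5.00) ∩ circle(D,8.00): a=3.7269, h=3.3332
θ=178°:   candidates: C₊=(2.7381,3.3562) cross=36.663; C₋=(2.7169,-3.3101) cross=-36.663
θ=178°:   branch + wants cross > 0 → take C=(2.7381,3.3562) (cross=36.663)
θ=178°: ex = (C−B)/|BC| = (0.7475,0.6643); ey = (-0.6643,0.7475)
θ=178°: P = B + -1.20·ex + -1.22·ey = (-1.0860,-1.6742)
θ=264°: B = A + 1.00·(cos264°, sin264°) = (-0.1045, -0.9945)
θ=264°: |BD| = 10.1534
θ=264°: circle(B,5.00) ∩ circle(D,8.00): a=3.1561, h=3.8780
θ=264°:   candidates: C₊=(2.6566,3.1740) cross=39.375; C₋=(3.4163,-4.5447) cross=-39.375
θ=264°:   branch + wants cross > 0 → take C=(2.6566,3.1740) (cross=39.375)
θ=264°: ex = (C−B)/|BC| = (0.5522,0.8337); ey = (-0.8337,0.5522)
θ=264°: P = B + -1.20·ex + -1.22·ey = (0.2499,-2.6687)
θ=275°: B = A + 1.00·(cos275°, sin275°) = (0.0872, -0.9962)
θ=275°: |BD| = 9.9628
θ=275°: circle(B,5.00) ∩ circle(D,8.00): a=3.0241, h=3.9818
θ=275°:   candidates: C₊=(2.6980,3.2680) cross=39.670; C₋=(3.4942,-4.6557) cross=-39.670
θ=275°:   branch + wants cross > 0 → take C=(2.6980,3.2680) (cross=39.670)
θ=275°: ex = (C−B)/|BC| = (0.5222,0.8528); ey = (-0.8528,0.5222)
θ=275°: P = B + -1.20·ex + -1.22·ey = (0.5010,-2.6566)

θ=178°: -1.09 -1.67
θ=264°: 0.25 -2.67
θ=275°: 0.50 -2.66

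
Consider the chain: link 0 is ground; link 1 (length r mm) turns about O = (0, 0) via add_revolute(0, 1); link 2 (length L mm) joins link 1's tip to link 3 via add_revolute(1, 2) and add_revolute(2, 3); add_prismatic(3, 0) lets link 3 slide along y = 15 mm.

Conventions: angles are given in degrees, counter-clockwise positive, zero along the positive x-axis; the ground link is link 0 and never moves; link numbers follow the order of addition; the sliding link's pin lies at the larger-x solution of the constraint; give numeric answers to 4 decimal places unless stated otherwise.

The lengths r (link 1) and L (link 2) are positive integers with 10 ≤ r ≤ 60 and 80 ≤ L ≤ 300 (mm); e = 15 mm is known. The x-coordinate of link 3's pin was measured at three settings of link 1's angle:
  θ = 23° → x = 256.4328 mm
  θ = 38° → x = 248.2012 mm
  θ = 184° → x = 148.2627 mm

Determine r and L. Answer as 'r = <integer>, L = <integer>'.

constraint per measurement: (x − r cos θ)² + (r sin θ − e)² = L²
subtracting the θ₁ and θ₂ equations cancels the r² and L² terms:
r = (x₁² − x₂²) / (2[(x₁cos θ₁ + e sin θ₁) − (x₂cos θ₂ + e sin θ₂)]) = 56.0005 → r = 56
L² = (x₁ − r cos θ₁)² + (r sin θ₁ − e)² = 42025.0173 → L = 205.0000 → L = 205
check at θ₃=184°: x = 148.2627 (printed 148.2627) ✓

r = 56, L = 205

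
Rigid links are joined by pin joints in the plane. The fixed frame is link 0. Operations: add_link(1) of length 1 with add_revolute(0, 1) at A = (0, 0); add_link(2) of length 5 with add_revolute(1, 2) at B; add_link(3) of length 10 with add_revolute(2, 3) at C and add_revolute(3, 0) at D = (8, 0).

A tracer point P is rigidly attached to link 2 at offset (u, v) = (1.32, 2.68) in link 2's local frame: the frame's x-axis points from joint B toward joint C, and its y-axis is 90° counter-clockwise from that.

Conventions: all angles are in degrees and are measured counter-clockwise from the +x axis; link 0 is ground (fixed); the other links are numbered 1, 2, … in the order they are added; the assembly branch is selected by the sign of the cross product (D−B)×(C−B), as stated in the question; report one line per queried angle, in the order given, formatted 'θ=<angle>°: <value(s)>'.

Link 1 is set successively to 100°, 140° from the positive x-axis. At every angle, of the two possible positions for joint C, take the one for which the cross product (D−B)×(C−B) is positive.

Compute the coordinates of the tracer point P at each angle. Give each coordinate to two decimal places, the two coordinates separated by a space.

A=(0,0), D=(8.00,0)
θ=100°: B = A + 1.00·(cos100°, sin100°) = (-0.1736, 0.9848)
θ=100°: |BD| = 8.2328
θ=100°: circle(B,5.00) ∩ circle(D,10.00): a=-0.4386, h=4.9807
θ=100°:   candidates: C₊=(-0.0133,5.9822) cross=41.005; C₋=(-1.2049,-3.9077) cross=-41.005
θ=100°:   branch + wants cross > 0 → take C=(-0.0133,5.9822) (cross=41.005)
θ=100°: ex = (C−B)/|BC| = (0.0321,0.9995); ey = (-0.9995,0.0321)
θ=100°: P = B + 1.32·ex + 2.68·ey = (-2.8099,2.3901)
θ=140°: B = A + 1.00·(cos140°, sin140°) = (-0.7660, 0.6428)
θ=140°: |BD| = 8.7896
θ=140°: circle(B,5.00) ∩ circle(D,10.00): a=0.1284, h=4.9984
θ=140°:   candidates: C₊=(-0.2725,5.6184) cross=43.933; C₋=(-1.0035,-4.3516) cross=-43.933
θ=140°:   branch + wants cross > 0 → take C=(-0.2725,5.6184) (cross=43.933)
θ=140°: ex = (C−B)/|BC| = (0.0987,0.9951); ey = (-0.9951,0.0987)
θ=140°: P = B + 1.32·ex + 2.68·ey = (-3.3027,2.2209)

θ=100°: -2.81 2.39
θ=140°: -3.30 2.22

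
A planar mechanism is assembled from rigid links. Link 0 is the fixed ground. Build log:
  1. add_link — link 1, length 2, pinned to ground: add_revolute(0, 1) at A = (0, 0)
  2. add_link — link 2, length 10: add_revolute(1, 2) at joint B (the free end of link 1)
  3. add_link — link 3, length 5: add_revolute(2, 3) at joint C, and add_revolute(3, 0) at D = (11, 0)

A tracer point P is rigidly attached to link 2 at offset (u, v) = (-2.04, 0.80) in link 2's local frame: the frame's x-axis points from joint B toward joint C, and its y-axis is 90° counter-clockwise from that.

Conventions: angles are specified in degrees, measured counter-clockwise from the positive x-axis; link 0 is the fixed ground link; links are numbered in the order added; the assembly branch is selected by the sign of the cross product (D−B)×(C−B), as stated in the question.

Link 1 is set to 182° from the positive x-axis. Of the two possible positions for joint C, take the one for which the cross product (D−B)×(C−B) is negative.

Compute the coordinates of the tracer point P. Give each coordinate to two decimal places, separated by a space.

A=(0,0), D=(11.00,0)
B = A + 2.00·(cos182°, sin182°) = (-1.9988, -0.0698)
|BD| = 12.9990
circle(B,10.00) ∩ circle(D,5.00): a=9.3843, h=3.4546
  candidates: C₊=(7.3669,3.4352) cross=44.906; C₋=(7.4040,-3.4740) cross=-44.906
  branch - wants cross < 0 → take C=(7.4040,-3.4740) (cross=-44.906)
ex = (C−B)/|BC| = (0.9403,-0.3404); ey = (0.3404,0.9403)
P = B + -2.04·ex + 0.80·ey = (-3.6446,1.3769)

-3.64 1.38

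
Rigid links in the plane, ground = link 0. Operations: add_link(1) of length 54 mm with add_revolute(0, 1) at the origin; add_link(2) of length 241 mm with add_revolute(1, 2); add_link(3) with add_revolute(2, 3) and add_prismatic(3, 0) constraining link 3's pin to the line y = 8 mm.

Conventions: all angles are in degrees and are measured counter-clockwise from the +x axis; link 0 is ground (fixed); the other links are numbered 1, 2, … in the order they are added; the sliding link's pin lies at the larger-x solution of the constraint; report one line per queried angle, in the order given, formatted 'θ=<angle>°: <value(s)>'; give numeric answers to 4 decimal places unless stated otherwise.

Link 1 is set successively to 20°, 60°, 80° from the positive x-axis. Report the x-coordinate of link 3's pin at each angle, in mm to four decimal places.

geometry: r = 54 mm, L = 241 mm, e = 8 mm
θ=20°: crank pin P = (r cos θ, r sin θ) = (50.743402, 18.469088)
θ=20°: h = r sin θ − e = 18.469088 − 8 = 10.469088
θ=20°: x = r cos θ + √(L² − h²) = 50.743402 + 240.772503 = 291.515905
θ=60°: crank pin P = (r cos θ, r sin θ) = (27.000000, 46.765372)
θ=60°: h = r sin θ − e = 46.765372 − 8 = 38.765372
θ=60°: x = r cos θ + √(L² − h²) = 27.000000 + 237.861821 = 264.861821
θ=80°: crank pin P = (r cos θ, r sin θ) = (9.377002, 53.179619)
θ=80°: h = r sin θ − e = 53.179619 − 8 = 45.179619
θ=80°: x = r cos θ + √(L² − h²) = 9.377002 + 236.727274 = 246.104275

θ=20°: 291.5159
θ=60°: 264.8618
θ=80°: 246.1043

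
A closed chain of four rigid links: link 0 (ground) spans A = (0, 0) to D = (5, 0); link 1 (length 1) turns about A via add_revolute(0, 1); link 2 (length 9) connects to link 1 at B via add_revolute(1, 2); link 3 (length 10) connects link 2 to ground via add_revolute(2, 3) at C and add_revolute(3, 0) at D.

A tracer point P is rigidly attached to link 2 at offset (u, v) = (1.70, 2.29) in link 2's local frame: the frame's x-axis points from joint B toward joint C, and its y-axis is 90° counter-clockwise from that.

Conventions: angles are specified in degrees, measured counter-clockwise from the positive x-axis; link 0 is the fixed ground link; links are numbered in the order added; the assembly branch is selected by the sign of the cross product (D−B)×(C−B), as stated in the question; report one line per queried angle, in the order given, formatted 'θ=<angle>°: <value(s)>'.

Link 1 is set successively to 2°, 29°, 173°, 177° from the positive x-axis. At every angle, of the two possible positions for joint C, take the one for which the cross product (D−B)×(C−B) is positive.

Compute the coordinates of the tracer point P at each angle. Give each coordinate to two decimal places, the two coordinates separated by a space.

A=(0,0), D=(5.00,0)
θ=2°: B = A + 1.00·(cos2°, sin2°) = (0.9994, 0.0349)
θ=2°: |BD| = 4.0008
θ=2°: circle(B,9.00) ∩ circle(D,10.00): a=-0.3742, h=8.9922
θ=2°:   candidates: C₊=(0.7037,9.0300) cross=35.976; C₋=(0.5468,-8.9537) cross=-35.976
θ=2°:   branch + wants cross > 0 → take C=(0.7037,9.0300) (cross=35.976)
θ=2°: ex = (C−B)/|BC| = (-0.0329,0.9995); ey = (-0.9995,-0.0329)
θ=2°: P = B + 1.70·ex + 2.29·ey = (-1.3452,1.6587)
θ=29°: B = A + 1.00·(cos29°, sin29°) = (0.8746, 0.4848)
θ=29°: |BD| = 4.1538
θ=29°: circle(B,9.00) ∩ circle(D,10.00): a=-0.2102, h=8.9975
θ=29°:   candidates: C₊=(1.7160,9.4454) cross=37.374; C₋=(-0.3843,-8.4267) cross=-37.374
θ=29°:   branch + wants cross > 0 → take C=(1.7160,9.4454) (cross=37.374)
θ=29°: ex = (C−B)/|BC| = (0.0935,0.9956); ey = (-0.9956,0.0935)
θ=29°: P = B + 1.70·ex + 2.29·ey = (-1.2464,2.3915)
θ=173°: B = A + 1.00·(cos173°, sin173°) = (-0.9925, 0.1219)
θ=173°: |BD| = 5.9938
θ=173°: circle(B,9.00) ∩ circle(D,10.00): a=1.4119, h=8.8886
θ=173°:   candidates: C₊=(0.5998,8.9799) cross=53.276; C₋=(0.2384,-8.7936) cross=-53.276
θ=173°:   branch + wants cross > 0 → take C=(0.5998,8.9799) (cross=53.276)
θ=173°: ex = (C−B)/|BC| = (0.1769,0.9842); ey = (-0.9842,0.1769)
θ=173°: P = B + 1.70·ex + 2.29·ey = (-2.9456,2.2002)
θ=177°: B = A + 1.00·(cos177°, sin177°) = (-0.9986, 0.0523)
θ=177°: |BD| = 5.9989
θ=177°: circle(B,9.00) ∩ circle(D,10.00): a=1.4158, h=8.8879
θ=177°:   candidates: C₊=(0.4947,8.9276) cross=53.318; C₋=(0.3396,-8.8476) cross=-53.318
θ=177°:   branch + wants cross > 0 → take C=(0.4947,8.9276) (cross=53.318)
θ=177°: ex = (C−B)/|BC| = (0.1659,0.9861); ey = (-0.9861,0.1659)
θ=177°: P = B + 1.70·ex + 2.29·ey = (-2.9748,2.1087)

θ=2°: -1.35 1.66
θ=29°: -1.25 2.39
θ=173°: -2.95 2.20
θ=177°: -2.97 2.11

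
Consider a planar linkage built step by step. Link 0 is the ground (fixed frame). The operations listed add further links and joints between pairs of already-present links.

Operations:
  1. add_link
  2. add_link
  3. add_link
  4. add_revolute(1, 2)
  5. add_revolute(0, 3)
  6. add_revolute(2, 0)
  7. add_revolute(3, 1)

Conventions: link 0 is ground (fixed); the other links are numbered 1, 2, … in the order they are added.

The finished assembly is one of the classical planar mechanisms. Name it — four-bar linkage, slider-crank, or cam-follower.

links: 4 (incl. ground); joints: 4 revolute, 0 prismatic, 0 higher (cam) pair, forming one closed loop
4 links in a single 4R loop → four-bar linkage

four-bar linkage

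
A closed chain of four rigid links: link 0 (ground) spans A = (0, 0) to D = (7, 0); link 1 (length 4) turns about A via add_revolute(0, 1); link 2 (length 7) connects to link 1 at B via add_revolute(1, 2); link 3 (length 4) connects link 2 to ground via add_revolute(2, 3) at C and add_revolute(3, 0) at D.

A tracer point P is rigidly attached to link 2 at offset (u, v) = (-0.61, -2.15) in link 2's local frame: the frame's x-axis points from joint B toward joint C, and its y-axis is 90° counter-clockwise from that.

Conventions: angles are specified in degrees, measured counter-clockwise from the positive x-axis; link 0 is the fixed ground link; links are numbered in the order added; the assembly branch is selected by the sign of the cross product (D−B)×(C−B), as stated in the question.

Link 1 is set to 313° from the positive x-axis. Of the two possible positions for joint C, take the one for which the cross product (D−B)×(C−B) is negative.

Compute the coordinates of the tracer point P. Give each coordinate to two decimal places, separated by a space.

A=(0,0), D=(7.00,0)
B = A + 4.00·(cos313°, sin313°) = (2.7280, -2.9254)
|BD| = 5.1777
circle(B,7.00) ∩ circle(D,4.00): a=5.7756, h=3.9551
  candidates: C₊=(5.2587,3.6011) cross=20.478; C₋=(9.7280,-2.9254) cross=-20.478
  branch - wants cross < 0 → take C=(9.7280,-2.9254) (cross=-20.478)
ex = (C−B)/|BC| = (1.0000,-0.0000); ey = (0.0000,1.0000)
P = B + -0.61·ex + -2.15·ey = (2.1180,-5.0754)

2.12 -5.08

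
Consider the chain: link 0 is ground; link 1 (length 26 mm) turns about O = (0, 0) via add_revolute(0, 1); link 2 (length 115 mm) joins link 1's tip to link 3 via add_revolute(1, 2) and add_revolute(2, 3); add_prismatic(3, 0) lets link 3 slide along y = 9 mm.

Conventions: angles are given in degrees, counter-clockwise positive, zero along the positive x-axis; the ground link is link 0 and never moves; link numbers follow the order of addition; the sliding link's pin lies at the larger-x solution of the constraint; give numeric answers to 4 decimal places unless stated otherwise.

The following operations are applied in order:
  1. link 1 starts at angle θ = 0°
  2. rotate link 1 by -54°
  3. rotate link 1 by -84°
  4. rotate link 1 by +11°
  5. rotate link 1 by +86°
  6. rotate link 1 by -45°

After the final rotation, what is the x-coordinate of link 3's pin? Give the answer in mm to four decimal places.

geometry: r = 26 mm, L = 115 mm, e = 9 mm; θ starts at 0°
rotate link 1 by -54°: θ ← 0° -54° = -54°
rotate link 1 by -84°: θ ← -54° -84° = -138°
rotate link 1 by +11°: θ ← -138° +11° = -127°
rotate link 1 by +86°: θ ← -127° +86° = -41°
rotate link 1 by -45°: θ ← -41° -45° = -86°
crank pin P = (r cos θ, r sin θ) = (1.813668, -25.936665)
h = r sin θ − e = -25.936665 − 9 = -34.936665
x = r cos θ + √(L² − h²) = 1.813668 + 109.564727 = 111.378395

111.3784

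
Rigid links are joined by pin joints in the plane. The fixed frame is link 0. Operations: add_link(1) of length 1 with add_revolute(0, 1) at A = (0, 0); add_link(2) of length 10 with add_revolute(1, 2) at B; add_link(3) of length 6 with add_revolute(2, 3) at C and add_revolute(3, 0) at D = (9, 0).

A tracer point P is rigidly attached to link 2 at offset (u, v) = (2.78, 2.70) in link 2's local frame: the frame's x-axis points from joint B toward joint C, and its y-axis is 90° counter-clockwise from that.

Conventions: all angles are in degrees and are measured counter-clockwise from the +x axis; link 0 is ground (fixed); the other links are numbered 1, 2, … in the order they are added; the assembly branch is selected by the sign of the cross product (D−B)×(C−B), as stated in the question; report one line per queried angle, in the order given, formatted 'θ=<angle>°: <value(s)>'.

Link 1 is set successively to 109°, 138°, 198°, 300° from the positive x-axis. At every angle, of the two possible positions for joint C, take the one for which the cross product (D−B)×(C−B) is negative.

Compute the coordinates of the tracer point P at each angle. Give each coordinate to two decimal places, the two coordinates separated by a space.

A=(0,0), D=(9.00,0)
θ=109°: B = A + 1.00·(cos109°, sin109°) = (-0.3256, 0.9455)
θ=109°: |BD| = 9.3734
θ=109°: circle(B,10.00) ∩ circle(D,6.00): a=8.1006, h=5.8635
θ=109°:   candidates: C₊=(8.3252,5.9619) cross=54.960; C₋=(7.1423,-5.7052) cross=-54.960
θ=109°:   branch - wants cross < 0 → take C=(7.1423,-5.7052) (cross=-54.960)
θ=109°: ex = (C−B)/|BC| = (0.7468,-0.6651); ey = (0.6651,0.7468)
θ=109°: P = B + 2.78·ex + 2.70·ey = (3.5462,1.1129)
θ=138°: B = A + 1.00·(cos138°, sin138°) = (-0.7431, 0.6691)
θ=138°: |BD| = 9.7661
θ=138°: circle(B,10.00) ∩ circle(D,6.00): a=8.1597, h=5.7810
θ=138°:   candidates: C₊=(7.7935,5.8774) cross=56.457; C₋=(7.0013,-5.6573) cross=-56.457
θ=138°:   branch - wants cross < 0 → take C=(7.0013,-5.6573) (cross=-56.457)
θ=138°: ex = (C−B)/|BC| = (0.7744,-0.6326); ey = (0.6326,0.7744)
θ=138°: P = B + 2.78·ex + 2.70·ey = (3.1179,1.0014)
θ=198°: B = A + 1.00·(cos198°, sin198°) = (-0.9511, -0.3090)
θ=198°: |BD| = 9.9559
θ=198°: circle(B,10.00) ∩ circle(D,6.00): a=8.1921, h=5.7349
θ=198°:   candidates: C₊=(7.0591,5.6774) cross=57.096; C₋=(7.4151,-5.7869) cross=-57.096
θ=198°:   branch - wants cross < 0 → take C=(7.4151,-5.7869) (cross=-57.096)
θ=198°: ex = (C−B)/|BC| = (0.8366,-0.5478); ey = (0.5478,0.8366)
θ=198°: P = B + 2.78·ex + 2.70·ey = (2.8538,0.4270)
θ=300°: B = A + 1.00·(cos300°, sin300°) = (0.5000, -0.8660)
θ=300°: |BD| = 8.5440
θ=300°: circle(B,10.00) ∩ circle(D,6.00): a=8.0173, h=5.9768
θ=300°:   candidates: C₊=(7.8702,5.8927) cross=51.066; C₋=(9.0818,-5.9994) cross=-51.066
θ=300°:   branch - wants cross < 0 → take C=(9.0818,-5.9994) (cross=-51.066)
θ=300°: ex = (C−B)/|BC| = (0.8582,-0.5133); ey = (0.5133,0.8582)
θ=300°: P = B + 2.78·ex + 2.70·ey = (4.2718,0.0240)

θ=109°: 3.55 1.11
θ=138°: 3.12 1.00
θ=198°: 2.85 0.43
θ=300°: 4.27 0.02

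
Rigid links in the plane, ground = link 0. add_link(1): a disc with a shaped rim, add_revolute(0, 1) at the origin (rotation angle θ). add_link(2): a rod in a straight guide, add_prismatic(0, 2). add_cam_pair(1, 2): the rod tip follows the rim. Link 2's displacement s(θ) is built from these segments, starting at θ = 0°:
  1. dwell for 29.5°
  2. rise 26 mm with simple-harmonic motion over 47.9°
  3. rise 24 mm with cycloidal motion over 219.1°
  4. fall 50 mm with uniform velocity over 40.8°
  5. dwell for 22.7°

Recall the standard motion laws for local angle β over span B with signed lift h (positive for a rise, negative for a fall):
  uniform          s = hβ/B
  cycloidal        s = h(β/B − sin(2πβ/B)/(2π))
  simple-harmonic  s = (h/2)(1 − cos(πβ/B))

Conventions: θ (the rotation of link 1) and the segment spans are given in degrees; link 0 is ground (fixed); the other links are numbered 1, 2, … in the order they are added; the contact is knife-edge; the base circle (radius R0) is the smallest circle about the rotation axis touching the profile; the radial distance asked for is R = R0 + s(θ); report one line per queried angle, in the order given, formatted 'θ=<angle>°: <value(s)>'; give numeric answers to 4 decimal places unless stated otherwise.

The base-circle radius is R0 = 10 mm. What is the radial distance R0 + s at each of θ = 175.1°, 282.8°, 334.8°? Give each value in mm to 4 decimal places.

segment 1 (0° to 29.5°, dwell): s unchanged at 0.0000
segment 2 (29.5° to 77.4°, simple-harmonic, h = 26) is passed completely: s = 0.0000 + (26) = 26.0000
θ = 175.1° falls in segment 3 (77.4° to 296.5°, cycloidal, h = 24): β = 175.1 − 77.4 = 97.7°, B = 219.1°; Δs = 24·(0.4459 − sin(2π·0.4459)/(2π)) = 9.4288; s = 26.0000 + 9.4288 = 35.4288
θ = 282.8° falls in segment 3 (77.4° to 296.5°, cycloidal, h = 24): β = 282.8 − 77.4 = 205.4°, B = 219.1°; Δs = 24·(0.9375 − sin(2π·0.9375)/(2π)) = 23.9617; s = 26.0000 + 23.9617 = 49.9617
segment 3 (77.4° to 296.5°, cycloidal, h = 24) is passed completely: s = 26.0000 + (24) = 50.0000
θ = 334.8° falls in segment 4 (296.5° to 337.3°, uniform, h = -50): β = 334.8 − 296.5 = 38.3°, B = 40.8°; Δs = -50·38.3/40.8 = -46.9363; s = 50.0000 − 46.9363 = 3.0637
θ=175.1°: R = R0 + s = 10 + 35.4288 = 45.4288
θ=282.8°: R = R0 + s = 10 + 49.9617 = 59.9617
θ=334.8°: R = R0 + s = 10 + 3.0637 = 13.0637

θ=175.1°: 45.4288
θ=282.8°: 59.9617
θ=334.8°: 13.0637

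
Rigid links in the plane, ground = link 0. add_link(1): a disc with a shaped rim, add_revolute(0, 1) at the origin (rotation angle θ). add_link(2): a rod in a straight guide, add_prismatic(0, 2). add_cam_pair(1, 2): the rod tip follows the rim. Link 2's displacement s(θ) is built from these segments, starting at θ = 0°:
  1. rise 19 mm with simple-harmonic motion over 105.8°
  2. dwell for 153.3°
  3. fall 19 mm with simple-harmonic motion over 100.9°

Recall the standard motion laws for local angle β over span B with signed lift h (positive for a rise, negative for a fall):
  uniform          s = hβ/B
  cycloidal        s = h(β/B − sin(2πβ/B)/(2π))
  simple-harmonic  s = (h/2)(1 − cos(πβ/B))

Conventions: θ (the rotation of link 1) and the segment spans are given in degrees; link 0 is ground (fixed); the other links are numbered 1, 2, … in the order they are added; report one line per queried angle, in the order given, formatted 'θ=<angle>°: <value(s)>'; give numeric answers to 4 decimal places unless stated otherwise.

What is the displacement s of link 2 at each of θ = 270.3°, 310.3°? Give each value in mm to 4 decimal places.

segment 1 (0° to 105.8°, simple-harmonic, h = 19) is passed completely: s = 0.0000 + (19) = 19.0000
segment 2 (105.8° to 259.1°, dwell): s unchanged at 19.0000
θ = 270.3° falls in segment 3 (259.1° to 360°, simple-harmonic, h = -19): β = 270.3 − 259.1 = 11.2°, B = 100.9°; Δs = -19/2·(1 − cos(π·0.1110)) = -0.5718; s = 19.0000 − 0.5718 = 18.4282
θ = 310.3° falls in segment 3 (259.1° to 360°, simple-harmonic, h = -19): β = 310.3 − 259.1 = 51.2°, B = 100.9°; Δs = -19/2·(1 − cos(π·0.5074)) = -9.7218; s = 19.0000 − 9.7218 = 9.2782

θ=270.3°: 18.4282
θ=310.3°: 9.2782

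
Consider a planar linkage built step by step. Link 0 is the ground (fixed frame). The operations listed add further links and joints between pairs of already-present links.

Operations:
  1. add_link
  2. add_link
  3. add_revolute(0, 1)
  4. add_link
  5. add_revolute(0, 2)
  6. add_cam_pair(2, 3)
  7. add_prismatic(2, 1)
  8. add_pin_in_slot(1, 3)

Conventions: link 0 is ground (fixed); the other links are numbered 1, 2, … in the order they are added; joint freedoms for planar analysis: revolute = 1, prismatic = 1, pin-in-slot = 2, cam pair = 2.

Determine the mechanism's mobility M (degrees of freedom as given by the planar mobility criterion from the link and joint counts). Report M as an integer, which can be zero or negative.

(L,J1,J2)=(1,0,0); link0 fixed
link1: (2,0,0)
link2: (3,0,0)
R 0-1 [J1]: (3,1,0)
link3: (4,1,0)
R 0-2 [J1]: (4,2,0)
C 2-3 [J2]: (4,2,1)
P 2-1 [J1]: (4,3,1)
PS 1-3 [J2]: (4,3,2)
Grübler: 3·3 − 2·3 − 2 = 1

M = 1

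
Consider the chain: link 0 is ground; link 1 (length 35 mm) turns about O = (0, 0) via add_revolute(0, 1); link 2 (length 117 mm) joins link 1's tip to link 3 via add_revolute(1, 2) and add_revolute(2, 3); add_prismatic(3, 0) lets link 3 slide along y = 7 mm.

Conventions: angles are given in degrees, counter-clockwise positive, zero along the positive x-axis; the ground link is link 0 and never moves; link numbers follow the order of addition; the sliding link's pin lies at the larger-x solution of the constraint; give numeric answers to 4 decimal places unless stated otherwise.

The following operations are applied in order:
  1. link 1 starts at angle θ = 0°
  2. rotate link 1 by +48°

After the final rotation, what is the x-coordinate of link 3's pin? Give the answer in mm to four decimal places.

geometry: r = 35 mm, L = 117 mm, e = 7 mm; θ starts at 0°
rotate link 1 by +48°: θ ← 0° +48° = 48°
crank pin P = (r cos θ, r sin θ) = (23.419571, 26.010069)
h = r sin θ − e = 26.010069 − 7 = 19.010069
x = r cos θ + √(L² − h²) = 23.419571 + 115.445300 = 138.864871

138.8649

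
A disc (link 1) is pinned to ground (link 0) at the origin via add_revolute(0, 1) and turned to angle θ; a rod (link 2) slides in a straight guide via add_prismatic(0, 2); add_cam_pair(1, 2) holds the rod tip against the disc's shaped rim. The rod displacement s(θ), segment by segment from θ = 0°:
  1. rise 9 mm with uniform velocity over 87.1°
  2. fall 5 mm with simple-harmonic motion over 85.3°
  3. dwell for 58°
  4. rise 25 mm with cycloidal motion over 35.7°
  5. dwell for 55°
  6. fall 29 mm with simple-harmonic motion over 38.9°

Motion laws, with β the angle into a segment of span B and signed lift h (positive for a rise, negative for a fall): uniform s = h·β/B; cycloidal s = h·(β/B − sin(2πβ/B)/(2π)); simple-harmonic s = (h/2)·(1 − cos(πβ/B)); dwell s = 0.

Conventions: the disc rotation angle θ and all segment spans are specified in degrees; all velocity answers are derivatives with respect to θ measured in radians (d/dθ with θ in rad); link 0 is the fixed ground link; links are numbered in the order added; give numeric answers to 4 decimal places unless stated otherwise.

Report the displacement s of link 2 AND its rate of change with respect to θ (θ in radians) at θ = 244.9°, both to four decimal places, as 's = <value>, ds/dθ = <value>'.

segment 1 (0° to 87.1°, uniform, h = 9) is passed completely: s = 0.0000 + (9) = 9.0000
segment 2 (87.1° to 172.4°, simple-harmonic, h = -5) is passed completely: s = 9.0000 + (-5) = 4.0000
segment 3 (172.4° to 230.4°, dwell): s unchanged at 4.0000
θ = 244.9° falls in segment 4 (230.4° to 266.1°, cycloidal, h = 25): β = 244.9 − 230.4 = 14.5°, B = 35.7°; Δs = 25·(0.4062 − sin(2π·0.4062)/(2π)) = 7.9417; s = 4.0000 + 7.9417 = 11.9417
velocity in seg [230.4°–266.1°] (cycloidal), θ in radians: β = 14.5° = 0.2531 rad, B = 35.7° = 0.6231 rad; ds/dθ = (h/B)(1 − cos(2πβ/B)) = (25/0.6231)(1 − cos(2π·0.4062)) = 73.471964 mm/rad

s = 11.9417, ds/dθ = 73.4720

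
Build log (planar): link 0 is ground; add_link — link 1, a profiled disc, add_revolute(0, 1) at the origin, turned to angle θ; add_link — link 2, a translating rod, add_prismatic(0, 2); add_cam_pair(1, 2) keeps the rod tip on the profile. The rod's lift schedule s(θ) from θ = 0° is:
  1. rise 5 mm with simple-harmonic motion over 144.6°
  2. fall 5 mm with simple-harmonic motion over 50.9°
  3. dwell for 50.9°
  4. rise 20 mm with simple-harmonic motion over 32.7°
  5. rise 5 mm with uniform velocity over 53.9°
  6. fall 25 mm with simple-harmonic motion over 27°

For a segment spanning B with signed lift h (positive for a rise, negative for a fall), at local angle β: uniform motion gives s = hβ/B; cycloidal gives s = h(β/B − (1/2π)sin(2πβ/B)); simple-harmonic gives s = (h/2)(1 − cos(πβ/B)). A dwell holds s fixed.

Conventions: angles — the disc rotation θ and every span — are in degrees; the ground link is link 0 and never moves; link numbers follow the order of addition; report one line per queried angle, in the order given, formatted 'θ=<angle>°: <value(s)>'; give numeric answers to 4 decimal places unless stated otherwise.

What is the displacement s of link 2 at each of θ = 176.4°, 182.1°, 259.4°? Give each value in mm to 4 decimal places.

seg 1 [0°–144.6°] simple-harmonic, h=5: full span → s += 5 → s = 5.0000
seg 2 [144.6°–195.5°] simple-harmonic, h=-5: θ=176.4° here. β=31.8, B=50.9. -5/2·(1 − cos(π·0.6248)) = -3.4549 → s = 1.5451
seg 2 [144.6°–195.5°] simple-harmonic, h=-5: θ=182.1° here. β=37.5, B=50.9. -5/2·(1 − cos(π·0.7367)) = -4.1926 → s = 0.8074
seg 2 [144.6°–195.5°] simple-harmonic, h=-5: full span → s += -5 → s = 0.0000
seg 3 [195.5°–246.4°] dwell: s stays 0.0000
seg 4 [246.4°–279.1°] simple-harmonic, h=20: θ=259.4° here. β=13, B=32.7. 20/2·(1 − cos(π·0.3976)) = 6.8368 → s = 6.8368

θ=176.4°: 1.5451
θ=182.1°: 0.8074
θ=259.4°: 6.8368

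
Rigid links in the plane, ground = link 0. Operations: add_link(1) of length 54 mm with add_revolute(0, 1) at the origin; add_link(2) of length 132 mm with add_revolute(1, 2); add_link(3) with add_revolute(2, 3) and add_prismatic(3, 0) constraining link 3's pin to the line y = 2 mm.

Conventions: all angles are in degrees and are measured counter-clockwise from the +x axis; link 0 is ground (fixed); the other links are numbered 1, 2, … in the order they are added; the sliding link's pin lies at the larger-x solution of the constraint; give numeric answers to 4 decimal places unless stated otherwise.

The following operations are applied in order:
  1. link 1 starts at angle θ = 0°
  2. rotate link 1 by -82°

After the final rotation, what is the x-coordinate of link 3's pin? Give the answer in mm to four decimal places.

geometry: r = 54 mm, L = 132 mm, e = 2 mm; θ starts at 0°
rotate link 1 by -82°: θ ← 0° -82° = -82°
crank pin P = (r cos θ, r sin θ) = (7.515347, -53.474476)
h = r sin θ − e = -53.474476 − 2 = -55.474476
x = r cos θ + √(L² − h²) = 7.515347 + 119.777220 = 127.292568

127.2926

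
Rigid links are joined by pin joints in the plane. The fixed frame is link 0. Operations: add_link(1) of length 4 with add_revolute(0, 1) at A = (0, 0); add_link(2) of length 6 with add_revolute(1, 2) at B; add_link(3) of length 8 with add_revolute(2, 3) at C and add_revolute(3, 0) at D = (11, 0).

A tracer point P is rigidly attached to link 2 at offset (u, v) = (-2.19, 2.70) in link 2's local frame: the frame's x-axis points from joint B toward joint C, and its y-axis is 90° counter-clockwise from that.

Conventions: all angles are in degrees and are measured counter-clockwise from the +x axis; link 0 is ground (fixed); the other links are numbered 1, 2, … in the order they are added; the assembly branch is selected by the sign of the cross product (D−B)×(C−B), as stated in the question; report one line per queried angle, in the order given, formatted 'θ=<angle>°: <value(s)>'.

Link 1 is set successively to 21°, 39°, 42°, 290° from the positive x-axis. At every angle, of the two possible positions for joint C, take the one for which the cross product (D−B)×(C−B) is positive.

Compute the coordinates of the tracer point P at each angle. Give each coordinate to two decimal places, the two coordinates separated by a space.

A=(0,0), D=(11.00,0)
θ=21°: B = A + 4.00·(cos21°, sin21°) = (3.7343, 1.4335)
θ=21°: |BD| = 7.4057
θ=21°: circle(B,6.00) ∩ circle(D,8.00): a=1.8124, h=5.7197
θ=21°:   candidates: C₊=(6.6196,6.6942) cross=42.359; C₋=(4.4054,-4.5289) cross=-42.359
θ=21°:   branch + wants cross > 0 → take C=(6.6196,6.6942) (cross=42.359)
θ=21°: ex = (C−B)/|BC| = (0.4809,0.8768); ey = (-0.8768,0.4809)
θ=21°: P = B + -2.19·ex + 2.70·ey = (0.3139,0.8117)
θ=39°: B = A + 4.00·(cos39°, sin39°) = (3.1086, 2.5173)
θ=39°: |BD| = 8.2832
θ=39°: circle(B,6.00) ∩ circle(D,8.00): a=2.4514, h=5.4764
θ=39°:   candidates: C₊=(7.1083,6.9896) cross=45.362; C₋=(3.7798,-3.4451) cross=-45.362
θ=39°:   branch + wants cross > 0 → take C=(7.1083,6.9896) (cross=45.362)
θ=39°: ex = (C−B)/|BC| = (0.6666,0.7454); ey = (-0.7454,0.6666)
θ=39°: P = B + -2.19·ex + 2.70·ey = (-0.3639,2.6848)
θ=42°: B = A + 4.00·(cos42°, sin42°) = (2.9726, 2.6765)
θ=42°: |BD| = 8.4619
θ=42°: circle(B,6.00) ∩ circle(D,8.00): a=2.5765, h=5.4187
θ=42°:   candidates: C₊=(7.1307,7.0020) cross=45.852; C₋=(3.7028,-3.2789) cross=-45.852
θ=42°:   branch + wants cross > 0 → take C=(7.1307,7.0020) (cross=45.852)
θ=42°: ex = (C−B)/|BC| = (0.6930,0.7209); ey = (-0.7209,0.6930)
θ=42°: P = B + -2.19·ex + 2.70·ey = (-0.4916,2.9689)
θ=290°: B = A + 4.00·(cos290°, sin290°) = (1.3681, -3.7588)
θ=290°: |BD| = 10.3394
θ=290°: circle(B,6.00) ∩ circle(D,8.00): a=3.8156, h=4.6304
θ=290°:   candidates: C₊=(3.2393,1.9420) cross=47.876; C₋=(6.6060,-6.6853) cross=-47.876
θ=290°:   branch + wants cross > 0 → take C=(3.2393,1.9420) (cross=47.876)
θ=290°: ex = (C−B)/|BC| = (0.3119,0.9501); ey = (-0.9501,0.3119)
θ=290°: P = B + -2.19·ex + 2.70·ey = (-1.8802,-4.9975)

θ=21°: 0.31 0.81
θ=39°: -0.36 2.68
θ=42°: -0.49 2.97
θ=290°: -1.88 -5.00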